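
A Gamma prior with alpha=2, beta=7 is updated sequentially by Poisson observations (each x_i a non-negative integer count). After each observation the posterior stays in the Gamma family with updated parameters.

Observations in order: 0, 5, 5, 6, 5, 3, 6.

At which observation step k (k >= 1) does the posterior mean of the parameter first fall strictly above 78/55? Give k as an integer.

k = 4

obs 1: x=0 → posterior Gamma(2, 8)
obs 2: x=5 → posterior Gamma(7, 9)
obs 3: x=5 → posterior Gamma(12, 10)
obs 4: x=6 → posterior Gamma(18, 11)
obs 5: x=5 → posterior Gamma(23, 12)
obs 6: x=3 → posterior Gamma(26, 13)
obs 7: x=6 → posterior Gamma(32, 14)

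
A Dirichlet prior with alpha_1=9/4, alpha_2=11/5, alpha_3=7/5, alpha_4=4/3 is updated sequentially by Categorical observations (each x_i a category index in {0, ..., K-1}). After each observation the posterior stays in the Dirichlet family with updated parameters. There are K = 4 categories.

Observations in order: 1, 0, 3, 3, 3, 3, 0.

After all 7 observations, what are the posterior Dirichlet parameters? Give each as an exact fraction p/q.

alpha_1=17/4, alpha_2=16/5, alpha_3=7/5, alpha_4=16/3

obs 1: x=1 → posterior Dirichlet(9/4, 16/5, 7/5, 4/3)
obs 2: x=0 → posterior Dirichlet(13/4, 16/5, 7/5, 4/3)
obs 3: x=3 → posterior Dirichlet(13/4, 16/5, 7/5, 7/3)
obs 4: x=3 → posterior Dirichlet(13/4, 16/5, 7/5, 10/3)
obs 5: x=3 → posterior Dirichlet(13/4, 16/5, 7/5, 13/3)
obs 6: x=3 → posterior Dirichlet(13/4, 16/5, 7/5, 16/3)
obs 7: x=0 → posterior Dirichlet(17/4, 16/5, 7/5, 16/3)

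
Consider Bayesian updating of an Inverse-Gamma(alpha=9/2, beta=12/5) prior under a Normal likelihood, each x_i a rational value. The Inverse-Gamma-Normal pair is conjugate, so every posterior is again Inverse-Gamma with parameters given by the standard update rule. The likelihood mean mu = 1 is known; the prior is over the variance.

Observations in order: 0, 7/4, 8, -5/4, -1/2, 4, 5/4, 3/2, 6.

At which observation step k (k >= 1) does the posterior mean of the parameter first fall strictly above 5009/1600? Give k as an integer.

obs 1: x=0 → posterior Inverse-Gamma(5, 29/10)
obs 2: x=7/4 → posterior Inverse-Gamma(11/2, 509/160)
obs 3: x=8 → posterior Inverse-Gamma(6, 4429/160)
obs 4: x=-5/4 → posterior Inverse-Gamma(13/2, 2417/80)
obs 5: x=-1/2 → posterior Inverse-Gamma(7, 2507/80)
obs 6: x=4 → posterior Inverse-Gamma(15/2, 2867/80)
obs 7: x=5/4 → posterior Inverse-Gamma(8, 5739/160)
obs 8: x=3/2 → posterior Inverse-Gamma(17/2, 5759/160)
obs 9: x=6 → posterior Inverse-Gamma(9, 7759/160)

k = 3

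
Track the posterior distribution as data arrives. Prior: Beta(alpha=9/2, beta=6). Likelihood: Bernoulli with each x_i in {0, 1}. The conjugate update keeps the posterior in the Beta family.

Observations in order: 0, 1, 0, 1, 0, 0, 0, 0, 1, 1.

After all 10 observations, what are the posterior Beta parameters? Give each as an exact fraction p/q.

alpha=17/2, beta=12

obs 1: x=0 → posterior Beta(9/2, 7)
obs 2: x=1 → posterior Beta(11/2, 7)
obs 3: x=0 → posterior Beta(11/2, 8)
obs 4: x=1 → posterior Beta(13/2, 8)
obs 5: x=0 → posterior Beta(13/2, 9)
obs 6: x=0 → posterior Beta(13/2, 10)
obs 7: x=0 → posterior Beta(13/2, 11)
obs 8: x=0 → posterior Beta(13/2, 12)
obs 9: x=1 → posterior Beta(15/2, 12)
obs 10: x=1 → posterior Beta(17/2, 12)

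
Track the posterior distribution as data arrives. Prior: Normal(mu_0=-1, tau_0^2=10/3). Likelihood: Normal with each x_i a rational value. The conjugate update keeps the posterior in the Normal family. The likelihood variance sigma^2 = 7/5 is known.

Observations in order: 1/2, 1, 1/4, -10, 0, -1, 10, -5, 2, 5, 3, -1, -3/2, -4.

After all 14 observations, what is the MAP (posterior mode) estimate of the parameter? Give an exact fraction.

obs 1: x=1/2 → posterior Normal(4/71, 70/71)
obs 2: x=1 → posterior Normal(54/121, 70/121)
obs 3: x=1/4 → posterior Normal(7/18, 70/171)
obs 4: x=-10 → posterior Normal(-51/26, 70/221)
obs 5: x=0 → posterior Normal(-867/542, 70/271)
obs 6: x=-1 → posterior Normal(-967/642, 70/321)
obs 7: x=10 → posterior Normal(33/742, 10/53)
obs 8: x=-5 → posterior Normal(-467/842, 70/421)
obs 9: x=2 → posterior Normal(-89/314, 70/471)
obs 10: x=5 → posterior Normal(233/1042, 70/521)
obs 11: x=3 → posterior Normal(533/1142, 70/571)
obs 12: x=-1 → posterior Normal(433/1242, 70/621)
obs 13: x=-3/2 → posterior Normal(283/1342, 70/671)
obs 14: x=-4 → posterior Normal(-117/1442, 10/103)

-117/1442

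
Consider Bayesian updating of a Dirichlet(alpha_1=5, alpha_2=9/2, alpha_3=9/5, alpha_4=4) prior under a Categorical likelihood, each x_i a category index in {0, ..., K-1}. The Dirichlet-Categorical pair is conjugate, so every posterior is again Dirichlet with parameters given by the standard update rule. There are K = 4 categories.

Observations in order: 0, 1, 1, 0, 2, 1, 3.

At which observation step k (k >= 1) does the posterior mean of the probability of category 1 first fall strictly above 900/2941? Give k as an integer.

obs 1: x=0 → posterior Dirichlet(6, 9/2, 9/5, 4)
obs 2: x=1 → posterior Dirichlet(6, 11/2, 9/5, 4)
obs 3: x=1 → posterior Dirichlet(6, 13/2, 9/5, 4)
obs 4: x=0 → posterior Dirichlet(7, 13/2, 9/5, 4)
obs 5: x=2 → posterior Dirichlet(7, 13/2, 14/5, 4)
obs 6: x=1 → posterior Dirichlet(7, 15/2, 14/5, 4)
obs 7: x=3 → posterior Dirichlet(7, 15/2, 14/5, 5)

k = 2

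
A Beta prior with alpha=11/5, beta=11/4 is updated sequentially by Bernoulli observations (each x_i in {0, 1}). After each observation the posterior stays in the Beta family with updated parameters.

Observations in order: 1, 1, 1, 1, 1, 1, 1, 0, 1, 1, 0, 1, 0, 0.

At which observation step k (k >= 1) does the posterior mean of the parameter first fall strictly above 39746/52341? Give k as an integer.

k = 7

obs 1: x=1 → posterior Beta(16/5, 11/4)
obs 2: x=1 → posterior Beta(21/5, 11/4)
obs 3: x=1 → posterior Beta(26/5, 11/4)
obs 4: x=1 → posterior Beta(31/5, 11/4)
obs 5: x=1 → posterior Beta(36/5, 11/4)
obs 6: x=1 → posterior Beta(41/5, 11/4)
obs 7: x=1 → posterior Beta(46/5, 11/4)
obs 8: x=0 → posterior Beta(46/5, 15/4)
obs 9: x=1 → posterior Beta(51/5, 15/4)
obs 10: x=1 → posterior Beta(56/5, 15/4)
obs 11: x=0 → posterior Beta(56/5, 19/4)
obs 12: x=1 → posterior Beta(61/5, 19/4)
obs 13: x=0 → posterior Beta(61/5, 23/4)
obs 14: x=0 → posterior Beta(61/5, 27/4)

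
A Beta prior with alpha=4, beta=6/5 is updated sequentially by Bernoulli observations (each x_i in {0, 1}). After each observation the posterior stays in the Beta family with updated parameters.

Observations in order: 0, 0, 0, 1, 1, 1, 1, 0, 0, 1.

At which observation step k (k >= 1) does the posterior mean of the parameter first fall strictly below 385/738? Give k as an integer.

k = 3

obs 1: x=0 → posterior Beta(4, 11/5)
obs 2: x=0 → posterior Beta(4, 16/5)
obs 3: x=0 → posterior Beta(4, 21/5)
obs 4: x=1 → posterior Beta(5, 21/5)
obs 5: x=1 → posterior Beta(6, 21/5)
obs 6: x=1 → posterior Beta(7, 21/5)
obs 7: x=1 → posterior Beta(8, 21/5)
obs 8: x=0 → posterior Beta(8, 26/5)
obs 9: x=0 → posterior Beta(8, 31/5)
obs 10: x=1 → posterior Beta(9, 31/5)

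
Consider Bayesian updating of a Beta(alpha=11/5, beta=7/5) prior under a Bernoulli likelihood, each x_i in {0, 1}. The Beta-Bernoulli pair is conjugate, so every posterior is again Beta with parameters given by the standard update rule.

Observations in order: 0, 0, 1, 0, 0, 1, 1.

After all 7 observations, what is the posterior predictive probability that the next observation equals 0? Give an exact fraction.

27/53

obs 1: x=0 → posterior Beta(11/5, 12/5)
obs 2: x=0 → posterior Beta(11/5, 17/5)
obs 3: x=1 → posterior Beta(16/5, 17/5)
obs 4: x=0 → posterior Beta(16/5, 22/5)
obs 5: x=0 → posterior Beta(16/5, 27/5)
obs 6: x=1 → posterior Beta(21/5, 27/5)
obs 7: x=1 → posterior Beta(26/5, 27/5)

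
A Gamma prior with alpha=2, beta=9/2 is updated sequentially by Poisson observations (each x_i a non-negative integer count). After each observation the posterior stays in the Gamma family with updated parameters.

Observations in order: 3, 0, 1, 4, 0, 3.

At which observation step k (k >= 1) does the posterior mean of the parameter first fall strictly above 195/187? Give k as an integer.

k = 4

obs 1: x=3 → posterior Gamma(5, 11/2)
obs 2: x=0 → posterior Gamma(5, 13/2)
obs 3: x=1 → posterior Gamma(6, 15/2)
obs 4: x=4 → posterior Gamma(10, 17/2)
obs 5: x=0 → posterior Gamma(10, 19/2)
obs 6: x=3 → posterior Gamma(13, 21/2)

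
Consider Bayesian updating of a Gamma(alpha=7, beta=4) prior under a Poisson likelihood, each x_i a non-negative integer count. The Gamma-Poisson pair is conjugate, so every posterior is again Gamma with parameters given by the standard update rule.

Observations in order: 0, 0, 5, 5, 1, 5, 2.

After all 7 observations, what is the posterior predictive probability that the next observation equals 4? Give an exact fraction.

246489560212085467645163821025/2197928831479350058601391587328

obs 1: x=0 → posterior Gamma(7, 5)
obs 2: x=0 → posterior Gamma(7, 6)
obs 3: x=5 → posterior Gamma(12, 7)
obs 4: x=5 → posterior Gamma(17, 8)
obs 5: x=1 → posterior Gamma(18, 9)
obs 6: x=5 → posterior Gamma(23, 10)
obs 7: x=2 → posterior Gamma(25, 11)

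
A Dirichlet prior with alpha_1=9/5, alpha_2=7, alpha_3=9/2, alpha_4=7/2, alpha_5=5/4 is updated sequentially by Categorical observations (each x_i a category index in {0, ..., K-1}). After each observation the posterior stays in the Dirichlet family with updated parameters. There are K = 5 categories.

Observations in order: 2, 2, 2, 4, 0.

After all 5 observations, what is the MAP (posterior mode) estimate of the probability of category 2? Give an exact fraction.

obs 1: x=2 → posterior Dirichlet(9/5, 7, 11/2, 7/2, 5/4)
obs 2: x=2 → posterior Dirichlet(9/5, 7, 13/2, 7/2, 5/4)
obs 3: x=2 → posterior Dirichlet(9/5, 7, 15/2, 7/2, 5/4)
obs 4: x=4 → posterior Dirichlet(9/5, 7, 15/2, 7/2, 9/4)
obs 5: x=0 → posterior Dirichlet(14/5, 7, 15/2, 7/2, 9/4)

130/361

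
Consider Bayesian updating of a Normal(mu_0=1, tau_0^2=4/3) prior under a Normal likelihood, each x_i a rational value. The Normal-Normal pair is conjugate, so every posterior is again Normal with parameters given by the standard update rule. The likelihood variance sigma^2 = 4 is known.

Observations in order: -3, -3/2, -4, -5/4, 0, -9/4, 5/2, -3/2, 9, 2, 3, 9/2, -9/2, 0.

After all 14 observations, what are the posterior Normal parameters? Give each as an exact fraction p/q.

obs 1: x=-3 → posterior Normal(0, 1)
obs 2: x=-3/2 → posterior Normal(-3/10, 4/5)
obs 3: x=-4 → posterior Normal(-11/12, 2/3)
obs 4: x=-5/4 → posterior Normal(-27/28, 4/7)
obs 5: x=0 → posterior Normal(-27/32, 1/2)
obs 6: x=-9/4 → posterior Normal(-1, 4/9)
obs 7: x=5/2 → posterior Normal(-13/20, 2/5)
obs 8: x=-3/2 → posterior Normal(-8/11, 4/11)
obs 9: x=9 → posterior Normal(1/12, 1/3)
obs 10: x=2 → posterior Normal(3/13, 4/13)
obs 11: x=3 → posterior Normal(3/7, 2/7)
obs 12: x=9/2 → posterior Normal(7/10, 4/15)
obs 13: x=-9/2 → posterior Normal(3/8, 1/4)
obs 14: x=0 → posterior Normal(6/17, 4/17)

mu_0=6/17, tau_0^2=4/17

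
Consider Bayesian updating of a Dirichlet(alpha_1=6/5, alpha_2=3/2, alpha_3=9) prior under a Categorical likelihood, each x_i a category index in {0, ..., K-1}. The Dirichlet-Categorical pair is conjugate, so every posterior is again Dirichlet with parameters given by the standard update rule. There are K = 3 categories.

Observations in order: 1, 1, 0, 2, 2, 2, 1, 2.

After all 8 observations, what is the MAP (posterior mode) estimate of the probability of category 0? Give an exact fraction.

12/167

obs 1: x=1 → posterior Dirichlet(6/5, 5/2, 9)
obs 2: x=1 → posterior Dirichlet(6/5, 7/2, 9)
obs 3: x=0 → posterior Dirichlet(11/5, 7/2, 9)
obs 4: x=2 → posterior Dirichlet(11/5, 7/2, 10)
obs 5: x=2 → posterior Dirichlet(11/5, 7/2, 11)
obs 6: x=2 → posterior Dirichlet(11/5, 7/2, 12)
obs 7: x=1 → posterior Dirichlet(11/5, 9/2, 12)
obs 8: x=2 → posterior Dirichlet(11/5, 9/2, 13)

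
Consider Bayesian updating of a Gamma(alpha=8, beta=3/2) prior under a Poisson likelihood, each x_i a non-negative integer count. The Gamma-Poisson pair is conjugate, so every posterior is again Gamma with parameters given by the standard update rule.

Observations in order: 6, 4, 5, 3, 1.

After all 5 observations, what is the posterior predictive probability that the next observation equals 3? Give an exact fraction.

obs 1: x=6 → posterior Gamma(14, 5/2)
obs 2: x=4 → posterior Gamma(18, 7/2)
obs 3: x=5 → posterior Gamma(23, 9/2)
obs 4: x=3 → posterior Gamma(26, 11/2)
obs 5: x=1 → posterior Gamma(27, 13/2)

3873348134080574069784265386364016/21305673248098231852054595947265625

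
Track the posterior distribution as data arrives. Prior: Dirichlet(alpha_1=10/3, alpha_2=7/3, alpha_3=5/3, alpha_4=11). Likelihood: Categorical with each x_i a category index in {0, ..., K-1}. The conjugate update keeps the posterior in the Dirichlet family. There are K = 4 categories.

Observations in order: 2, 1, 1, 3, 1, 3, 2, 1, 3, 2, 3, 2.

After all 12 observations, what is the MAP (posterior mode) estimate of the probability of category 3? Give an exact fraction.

obs 1: x=2 → posterior Dirichlet(10/3, 7/3, 8/3, 11)
obs 2: x=1 → posterior Dirichlet(10/3, 10/3, 8/3, 11)
obs 3: x=1 → posterior Dirichlet(10/3, 13/3, 8/3, 11)
obs 4: x=3 → posterior Dirichlet(10/3, 13/3, 8/3, 12)
obs 5: x=1 → posterior Dirichlet(10/3, 16/3, 8/3, 12)
obs 6: x=3 → posterior Dirichlet(10/3, 16/3, 8/3, 13)
obs 7: x=2 → posterior Dirichlet(10/3, 16/3, 11/3, 13)
obs 8: x=1 → posterior Dirichlet(10/3, 19/3, 11/3, 13)
obs 9: x=3 → posterior Dirichlet(10/3, 19/3, 11/3, 14)
obs 10: x=2 → posterior Dirichlet(10/3, 19/3, 14/3, 14)
obs 11: x=3 → posterior Dirichlet(10/3, 19/3, 14/3, 15)
obs 12: x=2 → posterior Dirichlet(10/3, 19/3, 17/3, 15)

42/79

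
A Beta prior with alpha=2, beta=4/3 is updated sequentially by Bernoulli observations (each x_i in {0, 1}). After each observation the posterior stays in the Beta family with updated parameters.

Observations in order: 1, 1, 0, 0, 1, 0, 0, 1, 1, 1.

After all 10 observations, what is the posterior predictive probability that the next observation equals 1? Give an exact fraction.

3/5

obs 1: x=1 → posterior Beta(3, 4/3)
obs 2: x=1 → posterior Beta(4, 4/3)
obs 3: x=0 → posterior Beta(4, 7/3)
obs 4: x=0 → posterior Beta(4, 10/3)
obs 5: x=1 → posterior Beta(5, 10/3)
obs 6: x=0 → posterior Beta(5, 13/3)
obs 7: x=0 → posterior Beta(5, 16/3)
obs 8: x=1 → posterior Beta(6, 16/3)
obs 9: x=1 → posterior Beta(7, 16/3)
obs 10: x=1 → posterior Beta(8, 16/3)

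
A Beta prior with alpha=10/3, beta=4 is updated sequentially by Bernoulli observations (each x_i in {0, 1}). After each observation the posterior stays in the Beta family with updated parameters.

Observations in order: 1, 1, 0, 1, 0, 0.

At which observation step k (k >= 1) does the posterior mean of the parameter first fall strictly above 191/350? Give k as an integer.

obs 1: x=1 → posterior Beta(13/3, 4)
obs 2: x=1 → posterior Beta(16/3, 4)
obs 3: x=0 → posterior Beta(16/3, 5)
obs 4: x=1 → posterior Beta(19/3, 5)
obs 5: x=0 → posterior Beta(19/3, 6)
obs 6: x=0 → posterior Beta(19/3, 7)

k = 2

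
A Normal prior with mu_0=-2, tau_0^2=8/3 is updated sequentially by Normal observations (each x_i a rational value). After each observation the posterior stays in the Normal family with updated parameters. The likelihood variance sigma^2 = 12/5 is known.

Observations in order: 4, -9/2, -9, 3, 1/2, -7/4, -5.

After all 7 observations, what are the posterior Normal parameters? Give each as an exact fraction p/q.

mu_0=-291/158, tau_0^2=24/79

obs 1: x=4 → posterior Normal(22/19, 24/19)
obs 2: x=-9/2 → posterior Normal(-23/29, 24/29)
obs 3: x=-9 → posterior Normal(-113/39, 8/13)
obs 4: x=3 → posterior Normal(-83/49, 24/49)
obs 5: x=1/2 → posterior Normal(-78/59, 24/59)
obs 6: x=-7/4 → posterior Normal(-191/138, 8/23)
obs 7: x=-5 → posterior Normal(-291/158, 24/79)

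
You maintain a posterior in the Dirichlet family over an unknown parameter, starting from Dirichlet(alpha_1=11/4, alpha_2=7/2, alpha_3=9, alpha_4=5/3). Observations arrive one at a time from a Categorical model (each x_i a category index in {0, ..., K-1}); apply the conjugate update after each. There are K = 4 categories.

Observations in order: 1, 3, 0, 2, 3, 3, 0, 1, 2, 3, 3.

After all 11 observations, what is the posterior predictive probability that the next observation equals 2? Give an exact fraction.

obs 1: x=1 → posterior Dirichlet(11/4, 9/2, 9, 5/3)
obs 2: x=3 → posterior Dirichlet(11/4, 9/2, 9, 8/3)
obs 3: x=0 → posterior Dirichlet(15/4, 9/2, 9, 8/3)
obs 4: x=2 → posterior Dirichlet(15/4, 9/2, 10, 8/3)
obs 5: x=3 → posterior Dirichlet(15/4, 9/2, 10, 11/3)
obs 6: x=3 → posterior Dirichlet(15/4, 9/2, 10, 14/3)
obs 7: x=0 → posterior Dirichlet(19/4, 9/2, 10, 14/3)
obs 8: x=1 → posterior Dirichlet(19/4, 11/2, 10, 14/3)
obs 9: x=2 → posterior Dirichlet(19/4, 11/2, 11, 14/3)
obs 10: x=3 → posterior Dirichlet(19/4, 11/2, 11, 17/3)
obs 11: x=3 → posterior Dirichlet(19/4, 11/2, 11, 20/3)

132/335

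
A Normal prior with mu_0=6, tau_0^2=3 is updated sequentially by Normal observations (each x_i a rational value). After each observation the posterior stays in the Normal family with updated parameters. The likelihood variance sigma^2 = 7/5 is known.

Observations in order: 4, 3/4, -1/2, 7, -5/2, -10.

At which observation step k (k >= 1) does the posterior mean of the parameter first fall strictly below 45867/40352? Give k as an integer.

obs 1: x=4 → posterior Normal(51/11, 21/22)
obs 2: x=3/4 → posterior Normal(453/148, 21/37)
obs 3: x=-1/2 → posterior Normal(423/208, 21/52)
obs 4: x=7 → posterior Normal(843/268, 21/67)
obs 5: x=-5/2 → posterior Normal(693/328, 21/82)
obs 6: x=-10 → posterior Normal(93/388, 21/97)

k = 6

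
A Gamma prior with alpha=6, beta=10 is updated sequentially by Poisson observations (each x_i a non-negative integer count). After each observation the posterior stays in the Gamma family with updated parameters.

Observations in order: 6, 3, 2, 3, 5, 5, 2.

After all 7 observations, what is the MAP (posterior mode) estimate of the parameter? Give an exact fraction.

31/17

obs 1: x=6 → posterior Gamma(12, 11)
obs 2: x=3 → posterior Gamma(15, 12)
obs 3: x=2 → posterior Gamma(17, 13)
obs 4: x=3 → posterior Gamma(20, 14)
obs 5: x=5 → posterior Gamma(25, 15)
obs 6: x=5 → posterior Gamma(30, 16)
obs 7: x=2 → posterior Gamma(32, 17)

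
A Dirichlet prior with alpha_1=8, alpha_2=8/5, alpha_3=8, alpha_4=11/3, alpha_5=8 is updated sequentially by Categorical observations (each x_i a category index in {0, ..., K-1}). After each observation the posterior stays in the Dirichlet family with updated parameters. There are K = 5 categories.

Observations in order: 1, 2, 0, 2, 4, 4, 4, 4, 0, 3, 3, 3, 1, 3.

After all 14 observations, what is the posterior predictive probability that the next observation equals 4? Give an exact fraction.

180/649

obs 1: x=1 → posterior Dirichlet(8, 13/5, 8, 11/3, 8)
obs 2: x=2 → posterior Dirichlet(8, 13/5, 9, 11/3, 8)
obs 3: x=0 → posterior Dirichlet(9, 13/5, 9, 11/3, 8)
obs 4: x=2 → posterior Dirichlet(9, 13/5, 10, 11/3, 8)
obs 5: x=4 → posterior Dirichlet(9, 13/5, 10, 11/3, 9)
obs 6: x=4 → posterior Dirichlet(9, 13/5, 10, 11/3, 10)
obs 7: x=4 → posterior Dirichlet(9, 13/5, 10, 11/3, 11)
obs 8: x=4 → posterior Dirichlet(9, 13/5, 10, 11/3, 12)
obs 9: x=0 → posterior Dirichlet(10, 13/5, 10, 11/3, 12)
obs 10: x=3 → posterior Dirichlet(10, 13/5, 10, 14/3, 12)
obs 11: x=3 → posterior Dirichlet(10, 13/5, 10, 17/3, 12)
obs 12: x=3 → posterior Dirichlet(10, 13/5, 10, 20/3, 12)
obs 13: x=1 → posterior Dirichlet(10, 18/5, 10, 20/3, 12)
obs 14: x=3 → posterior Dirichlet(10, 18/5, 10, 23/3, 12)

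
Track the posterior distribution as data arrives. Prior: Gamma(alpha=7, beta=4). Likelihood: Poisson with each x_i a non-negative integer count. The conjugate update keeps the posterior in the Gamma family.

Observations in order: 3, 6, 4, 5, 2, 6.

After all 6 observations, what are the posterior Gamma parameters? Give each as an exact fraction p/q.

obs 1: x=3 → posterior Gamma(10, 5)
obs 2: x=6 → posterior Gamma(16, 6)
obs 3: x=4 → posterior Gamma(20, 7)
obs 4: x=5 → posterior Gamma(25, 8)
obs 5: x=2 → posterior Gamma(27, 9)
obs 6: x=6 → posterior Gamma(33, 10)

alpha=33, beta=10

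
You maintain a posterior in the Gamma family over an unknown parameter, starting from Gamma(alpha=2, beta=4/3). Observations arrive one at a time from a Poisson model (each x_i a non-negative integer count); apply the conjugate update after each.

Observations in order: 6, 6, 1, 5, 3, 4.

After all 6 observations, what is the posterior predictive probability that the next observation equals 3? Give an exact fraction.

obs 1: x=6 → posterior Gamma(8, 7/3)
obs 2: x=6 → posterior Gamma(14, 10/3)
obs 3: x=1 → posterior Gamma(15, 13/3)
obs 4: x=5 → posterior Gamma(20, 16/3)
obs 5: x=3 → posterior Gamma(23, 19/3)
obs 6: x=4 → posterior Gamma(27, 22/3)

173597988790164538428913712713811732987904/867361737988403547205962240695953369140625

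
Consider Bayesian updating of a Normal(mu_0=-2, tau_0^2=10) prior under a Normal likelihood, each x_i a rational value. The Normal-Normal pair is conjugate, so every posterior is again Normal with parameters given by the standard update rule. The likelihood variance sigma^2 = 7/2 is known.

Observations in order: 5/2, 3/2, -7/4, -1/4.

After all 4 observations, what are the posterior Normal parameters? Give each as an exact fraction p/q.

obs 1: x=5/2 → posterior Normal(4/3, 70/27)
obs 2: x=3/2 → posterior Normal(66/47, 70/47)
obs 3: x=-7/4 → posterior Normal(31/67, 70/67)
obs 4: x=-1/4 → posterior Normal(26/87, 70/87)

mu_0=26/87, tau_0^2=70/87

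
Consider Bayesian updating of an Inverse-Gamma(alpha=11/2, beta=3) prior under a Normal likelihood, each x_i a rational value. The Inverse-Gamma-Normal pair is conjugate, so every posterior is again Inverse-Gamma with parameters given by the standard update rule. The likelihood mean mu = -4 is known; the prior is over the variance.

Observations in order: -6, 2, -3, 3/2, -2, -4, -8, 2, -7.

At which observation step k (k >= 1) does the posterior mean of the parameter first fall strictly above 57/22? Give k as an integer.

obs 1: x=-6 → posterior Inverse-Gamma(6, 5)
obs 2: x=2 → posterior Inverse-Gamma(13/2, 23)
obs 3: x=-3 → posterior Inverse-Gamma(7, 47/2)
obs 4: x=3/2 → posterior Inverse-Gamma(15/2, 309/8)
obs 5: x=-2 → posterior Inverse-Gamma(8, 325/8)
obs 6: x=-4 → posterior Inverse-Gamma(17/2, 325/8)
obs 7: x=-8 → posterior Inverse-Gamma(9, 389/8)
obs 8: x=2 → posterior Inverse-Gamma(19/2, 533/8)
obs 9: x=-7 → posterior Inverse-Gamma(10, 569/8)

k = 2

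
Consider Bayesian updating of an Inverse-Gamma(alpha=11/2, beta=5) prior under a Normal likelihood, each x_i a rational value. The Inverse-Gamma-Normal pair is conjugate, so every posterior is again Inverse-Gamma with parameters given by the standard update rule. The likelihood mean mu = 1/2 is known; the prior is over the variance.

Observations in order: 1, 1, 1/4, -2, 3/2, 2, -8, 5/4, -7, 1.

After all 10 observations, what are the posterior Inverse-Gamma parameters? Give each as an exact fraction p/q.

alpha=21/2, beta=1195/16

obs 1: x=1 → posterior Inverse-Gamma(6, 41/8)
obs 2: x=1 → posterior Inverse-Gamma(13/2, 21/4)
obs 3: x=1/4 → posterior Inverse-Gamma(7, 169/32)
obs 4: x=-2 → posterior Inverse-Gamma(15/2, 269/32)
obs 5: x=3/2 → posterior Inverse-Gamma(8, 285/32)
obs 6: x=2 → posterior Inverse-Gamma(17/2, 321/32)
obs 7: x=-8 → posterior Inverse-Gamma(9, 1477/32)
obs 8: x=5/4 → posterior Inverse-Gamma(19/2, 743/16)
obs 9: x=-7 → posterior Inverse-Gamma(10, 1193/16)
obs 10: x=1 → posterior Inverse-Gamma(21/2, 1195/16)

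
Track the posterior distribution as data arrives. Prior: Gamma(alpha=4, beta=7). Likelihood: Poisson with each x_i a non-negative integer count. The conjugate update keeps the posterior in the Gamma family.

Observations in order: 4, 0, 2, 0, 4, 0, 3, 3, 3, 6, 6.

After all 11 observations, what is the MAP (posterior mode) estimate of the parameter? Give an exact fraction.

17/9

obs 1: x=4 → posterior Gamma(8, 8)
obs 2: x=0 → posterior Gamma(8, 9)
obs 3: x=2 → posterior Gamma(10, 10)
obs 4: x=0 → posterior Gamma(10, 11)
obs 5: x=4 → posterior Gamma(14, 12)
obs 6: x=0 → posterior Gamma(14, 13)
obs 7: x=3 → posterior Gamma(17, 14)
obs 8: x=3 → posterior Gamma(20, 15)
obs 9: x=3 → posterior Gamma(23, 16)
obs 10: x=6 → posterior Gamma(29, 17)
obs 11: x=6 → posterior Gamma(35, 18)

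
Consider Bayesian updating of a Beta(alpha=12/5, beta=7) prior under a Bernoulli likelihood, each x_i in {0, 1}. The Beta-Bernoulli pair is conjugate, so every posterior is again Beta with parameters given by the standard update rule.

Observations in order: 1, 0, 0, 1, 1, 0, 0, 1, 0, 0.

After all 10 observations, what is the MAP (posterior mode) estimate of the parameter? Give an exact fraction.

9/29

obs 1: x=1 → posterior Beta(17/5, 7)
obs 2: x=0 → posterior Beta(17/5, 8)
obs 3: x=0 → posterior Beta(17/5, 9)
obs 4: x=1 → posterior Beta(22/5, 9)
obs 5: x=1 → posterior Beta(27/5, 9)
obs 6: x=0 → posterior Beta(27/5, 10)
obs 7: x=0 → posterior Beta(27/5, 11)
obs 8: x=1 → posterior Beta(32/5, 11)
obs 9: x=0 → posterior Beta(32/5, 12)
obs 10: x=0 → posterior Beta(32/5, 13)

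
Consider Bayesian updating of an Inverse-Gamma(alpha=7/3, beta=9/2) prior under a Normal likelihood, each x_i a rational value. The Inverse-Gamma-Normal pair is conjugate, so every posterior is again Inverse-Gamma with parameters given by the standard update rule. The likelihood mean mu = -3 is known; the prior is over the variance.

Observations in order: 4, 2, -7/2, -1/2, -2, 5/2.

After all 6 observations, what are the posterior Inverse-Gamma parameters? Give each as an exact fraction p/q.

alpha=16/3, beta=483/8

obs 1: x=4 → posterior Inverse-Gamma(17/6, 29)
obs 2: x=2 → posterior Inverse-Gamma(10/3, 83/2)
obs 3: x=-7/2 → posterior Inverse-Gamma(23/6, 333/8)
obs 4: x=-1/2 → posterior Inverse-Gamma(13/3, 179/4)
obs 5: x=-2 → posterior Inverse-Gamma(29/6, 181/4)
obs 6: x=5/2 → posterior Inverse-Gamma(16/3, 483/8)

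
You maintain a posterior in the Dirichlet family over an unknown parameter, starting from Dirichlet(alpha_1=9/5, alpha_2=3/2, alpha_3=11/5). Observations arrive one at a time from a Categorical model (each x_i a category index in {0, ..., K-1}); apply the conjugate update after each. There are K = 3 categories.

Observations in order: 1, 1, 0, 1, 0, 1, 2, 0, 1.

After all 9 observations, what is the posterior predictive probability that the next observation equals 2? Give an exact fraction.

obs 1: x=1 → posterior Dirichlet(9/5, 5/2, 11/5)
obs 2: x=1 → posterior Dirichlet(9/5, 7/2, 11/5)
obs 3: x=0 → posterior Dirichlet(14/5, 7/2, 11/5)
obs 4: x=1 → posterior Dirichlet(14/5, 9/2, 11/5)
obs 5: x=0 → posterior Dirichlet(19/5, 9/2, 11/5)
obs 6: x=1 → posterior Dirichlet(19/5, 11/2, 11/5)
obs 7: x=2 → posterior Dirichlet(19/5, 11/2, 16/5)
obs 8: x=0 → posterior Dirichlet(24/5, 11/2, 16/5)
obs 9: x=1 → posterior Dirichlet(24/5, 13/2, 16/5)

32/145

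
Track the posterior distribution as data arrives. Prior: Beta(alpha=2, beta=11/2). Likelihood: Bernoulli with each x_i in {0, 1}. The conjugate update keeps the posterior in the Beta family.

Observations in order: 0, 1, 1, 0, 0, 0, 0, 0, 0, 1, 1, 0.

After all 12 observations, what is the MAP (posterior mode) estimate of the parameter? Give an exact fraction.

obs 1: x=0 → posterior Beta(2, 13/2)
obs 2: x=1 → posterior Beta(3, 13/2)
obs 3: x=1 → posterior Beta(4, 13/2)
obs 4: x=0 → posterior Beta(4, 15/2)
obs 5: x=0 → posterior Beta(4, 17/2)
obs 6: x=0 → posterior Beta(4, 19/2)
obs 7: x=0 → posterior Beta(4, 21/2)
obs 8: x=0 → posterior Beta(4, 23/2)
obs 9: x=0 → posterior Beta(4, 25/2)
obs 10: x=1 → posterior Beta(5, 25/2)
obs 11: x=1 → posterior Beta(6, 25/2)
obs 12: x=0 → posterior Beta(6, 27/2)

2/7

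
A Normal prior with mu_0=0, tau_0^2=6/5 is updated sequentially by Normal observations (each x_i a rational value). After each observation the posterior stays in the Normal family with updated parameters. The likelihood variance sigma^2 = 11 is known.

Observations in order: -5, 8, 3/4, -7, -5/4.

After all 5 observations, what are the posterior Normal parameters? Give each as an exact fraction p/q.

obs 1: x=-5 → posterior Normal(-30/61, 66/61)
obs 2: x=8 → posterior Normal(18/67, 66/67)
obs 3: x=3/4 → posterior Normal(45/146, 66/73)
obs 4: x=-7 → posterior Normal(-39/158, 66/79)
obs 5: x=-5/4 → posterior Normal(-27/85, 66/85)

mu_0=-27/85, tau_0^2=66/85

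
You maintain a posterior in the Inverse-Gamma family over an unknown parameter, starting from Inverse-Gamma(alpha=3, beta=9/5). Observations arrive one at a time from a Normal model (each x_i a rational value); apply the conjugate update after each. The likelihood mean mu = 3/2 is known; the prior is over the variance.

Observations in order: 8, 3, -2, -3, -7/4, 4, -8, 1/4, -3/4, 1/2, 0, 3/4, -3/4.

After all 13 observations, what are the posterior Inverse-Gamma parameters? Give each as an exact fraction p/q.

alpha=19/2, beta=16253/160

obs 1: x=8 → posterior Inverse-Gamma(7/2, 917/40)
obs 2: x=3 → posterior Inverse-Gamma(4, 481/20)
obs 3: x=-2 → posterior Inverse-Gamma(9/2, 1207/40)
obs 4: x=-3 → posterior Inverse-Gamma(5, 403/10)
obs 5: x=-7/4 → posterior Inverse-Gamma(11/2, 7293/160)
obs 6: x=4 → posterior Inverse-Gamma(6, 7793/160)
obs 7: x=-8 → posterior Inverse-Gamma(13/2, 15013/160)
obs 8: x=1/4 → posterior Inverse-Gamma(7, 7569/80)
obs 9: x=-3/4 → posterior Inverse-Gamma(15/2, 15543/160)
obs 10: x=1/2 → posterior Inverse-Gamma(8, 15623/160)
obs 11: x=0 → posterior Inverse-Gamma(17/2, 15803/160)
obs 12: x=3/4 → posterior Inverse-Gamma(9, 1981/20)
obs 13: x=-3/4 → posterior Inverse-Gamma(19/2, 16253/160)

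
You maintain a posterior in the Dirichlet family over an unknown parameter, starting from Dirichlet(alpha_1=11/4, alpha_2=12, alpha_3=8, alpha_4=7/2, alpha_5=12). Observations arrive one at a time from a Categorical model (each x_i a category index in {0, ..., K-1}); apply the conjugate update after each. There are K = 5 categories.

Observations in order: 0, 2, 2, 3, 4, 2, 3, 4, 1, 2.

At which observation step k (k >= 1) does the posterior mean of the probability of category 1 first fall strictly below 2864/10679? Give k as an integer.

obs 1: x=0 → posterior Dirichlet(15/4, 12, 8, 7/2, 12)
obs 2: x=2 → posterior Dirichlet(15/4, 12, 9, 7/2, 12)
obs 3: x=2 → posterior Dirichlet(15/4, 12, 10, 7/2, 12)
obs 4: x=3 → posterior Dirichlet(15/4, 12, 10, 9/2, 12)
obs 5: x=4 → posterior Dirichlet(15/4, 12, 10, 9/2, 13)
obs 6: x=2 → posterior Dirichlet(15/4, 12, 11, 9/2, 13)
obs 7: x=3 → posterior Dirichlet(15/4, 12, 11, 11/2, 13)
obs 8: x=4 → posterior Dirichlet(15/4, 12, 11, 11/2, 14)
obs 9: x=1 → posterior Dirichlet(15/4, 13, 11, 11/2, 14)
obs 10: x=2 → posterior Dirichlet(15/4, 13, 12, 11/2, 14)

k = 7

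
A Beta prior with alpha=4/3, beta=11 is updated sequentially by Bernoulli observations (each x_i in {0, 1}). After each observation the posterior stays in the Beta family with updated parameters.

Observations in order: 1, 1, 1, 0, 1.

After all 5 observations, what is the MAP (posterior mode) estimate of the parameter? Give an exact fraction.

13/46

obs 1: x=1 → posterior Beta(7/3, 11)
obs 2: x=1 → posterior Beta(10/3, 11)
obs 3: x=1 → posterior Beta(13/3, 11)
obs 4: x=0 → posterior Beta(13/3, 12)
obs 5: x=1 → posterior Beta(16/3, 12)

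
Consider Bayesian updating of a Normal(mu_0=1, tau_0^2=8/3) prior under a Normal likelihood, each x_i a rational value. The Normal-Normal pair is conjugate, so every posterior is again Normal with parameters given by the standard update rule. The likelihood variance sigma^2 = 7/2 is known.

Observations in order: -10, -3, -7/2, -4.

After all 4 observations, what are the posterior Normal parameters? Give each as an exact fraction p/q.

mu_0=-307/85, tau_0^2=56/85

obs 1: x=-10 → posterior Normal(-139/37, 56/37)
obs 2: x=-3 → posterior Normal(-187/53, 56/53)
obs 3: x=-7/2 → posterior Normal(-81/23, 56/69)
obs 4: x=-4 → posterior Normal(-307/85, 56/85)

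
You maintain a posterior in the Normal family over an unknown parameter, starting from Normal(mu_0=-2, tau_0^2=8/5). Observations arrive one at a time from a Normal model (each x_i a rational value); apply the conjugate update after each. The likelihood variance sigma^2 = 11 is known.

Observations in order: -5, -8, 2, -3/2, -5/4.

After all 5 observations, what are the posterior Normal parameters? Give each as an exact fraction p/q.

mu_0=-44/19, tau_0^2=88/95

obs 1: x=-5 → posterior Normal(-50/21, 88/63)
obs 2: x=-8 → posterior Normal(-214/71, 88/71)
obs 3: x=2 → posterior Normal(-198/79, 88/79)
obs 4: x=-3/2 → posterior Normal(-70/29, 88/87)
obs 5: x=-5/4 → posterior Normal(-44/19, 88/95)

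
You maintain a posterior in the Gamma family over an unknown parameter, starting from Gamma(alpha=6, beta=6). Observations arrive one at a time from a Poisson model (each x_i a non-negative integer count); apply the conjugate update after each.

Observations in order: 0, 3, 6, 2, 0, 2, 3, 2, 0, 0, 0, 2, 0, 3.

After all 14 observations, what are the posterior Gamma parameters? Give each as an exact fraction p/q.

obs 1: x=0 → posterior Gamma(6, 7)
obs 2: x=3 → posterior Gamma(9, 8)
obs 3: x=6 → posterior Gamma(15, 9)
obs 4: x=2 → posterior Gamma(17, 10)
obs 5: x=0 → posterior Gamma(17, 11)
obs 6: x=2 → posterior Gamma(19, 12)
obs 7: x=3 → posterior Gamma(22, 13)
obs 8: x=2 → posterior Gamma(24, 14)
obs 9: x=0 → posterior Gamma(24, 15)
obs 10: x=0 → posterior Gamma(24, 16)
obs 11: x=0 → posterior Gamma(24, 17)
obs 12: x=2 → posterior Gamma(26, 18)
obs 13: x=0 → posterior Gamma(26, 19)
obs 14: x=3 → posterior Gamma(29, 20)

alpha=29, beta=20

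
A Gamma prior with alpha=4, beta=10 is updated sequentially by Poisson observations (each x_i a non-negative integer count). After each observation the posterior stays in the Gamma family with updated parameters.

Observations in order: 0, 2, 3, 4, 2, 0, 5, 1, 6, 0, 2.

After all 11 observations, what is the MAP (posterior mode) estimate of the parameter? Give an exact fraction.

obs 1: x=0 → posterior Gamma(4, 11)
obs 2: x=2 → posterior Gamma(6, 12)
obs 3: x=3 → posterior Gamma(9, 13)
obs 4: x=4 → posterior Gamma(13, 14)
obs 5: x=2 → posterior Gamma(15, 15)
obs 6: x=0 → posterior Gamma(15, 16)
obs 7: x=5 → posterior Gamma(20, 17)
obs 8: x=1 → posterior Gamma(21, 18)
obs 9: x=6 → posterior Gamma(27, 19)
obs 10: x=0 → posterior Gamma(27, 20)
obs 11: x=2 → posterior Gamma(29, 21)

4/3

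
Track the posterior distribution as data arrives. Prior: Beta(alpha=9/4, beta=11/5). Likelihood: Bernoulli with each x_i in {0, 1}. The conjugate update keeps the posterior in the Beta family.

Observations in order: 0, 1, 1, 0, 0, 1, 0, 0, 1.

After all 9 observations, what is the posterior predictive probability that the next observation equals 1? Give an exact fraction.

125/269

obs 1: x=0 → posterior Beta(9/4, 16/5)
obs 2: x=1 → posterior Beta(13/4, 16/5)
obs 3: x=1 → posterior Beta(17/4, 16/5)
obs 4: x=0 → posterior Beta(17/4, 21/5)
obs 5: x=0 → posterior Beta(17/4, 26/5)
obs 6: x=1 → posterior Beta(21/4, 26/5)
obs 7: x=0 → posterior Beta(21/4, 31/5)
obs 8: x=0 → posterior Beta(21/4, 36/5)
obs 9: x=1 → posterior Beta(25/4, 36/5)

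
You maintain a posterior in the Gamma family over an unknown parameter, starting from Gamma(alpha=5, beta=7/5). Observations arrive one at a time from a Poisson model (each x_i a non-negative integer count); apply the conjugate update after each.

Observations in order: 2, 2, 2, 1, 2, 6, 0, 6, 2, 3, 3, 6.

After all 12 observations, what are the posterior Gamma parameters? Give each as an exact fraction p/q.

obs 1: x=2 → posterior Gamma(7, 12/5)
obs 2: x=2 → posterior Gamma(9, 17/5)
obs 3: x=2 → posterior Gamma(11, 22/5)
obs 4: x=1 → posterior Gamma(12, 27/5)
obs 5: x=2 → posterior Gamma(14, 32/5)
obs 6: x=6 → posterior Gamma(20, 37/5)
obs 7: x=0 → posterior Gamma(20, 42/5)
obs 8: x=6 → posterior Gamma(26, 47/5)
obs 9: x=2 → posterior Gamma(28, 52/5)
obs 10: x=3 → posterior Gamma(31, 57/5)
obs 11: x=3 → posterior Gamma(34, 62/5)
obs 12: x=6 → posterior Gamma(40, 67/5)

alpha=40, beta=67/5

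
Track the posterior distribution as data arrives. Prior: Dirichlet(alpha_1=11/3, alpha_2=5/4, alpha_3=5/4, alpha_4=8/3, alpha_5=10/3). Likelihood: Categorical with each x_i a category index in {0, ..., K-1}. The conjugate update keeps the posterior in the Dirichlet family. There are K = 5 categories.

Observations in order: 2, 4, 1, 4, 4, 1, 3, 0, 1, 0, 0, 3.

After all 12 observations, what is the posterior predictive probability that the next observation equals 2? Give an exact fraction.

obs 1: x=2 → posterior Dirichlet(11/3, 5/4, 9/4, 8/3, 10/3)
obs 2: x=4 → posterior Dirichlet(11/3, 5/4, 9/4, 8/3, 13/3)
obs 3: x=1 → posterior Dirichlet(11/3, 9/4, 9/4, 8/3, 13/3)
obs 4: x=4 → posterior Dirichlet(11/3, 9/4, 9/4, 8/3, 16/3)
obs 5: x=4 → posterior Dirichlet(11/3, 9/4, 9/4, 8/3, 19/3)
obs 6: x=1 → posterior Dirichlet(11/3, 13/4, 9/4, 8/3, 19/3)
obs 7: x=3 → posterior Dirichlet(11/3, 13/4, 9/4, 11/3, 19/3)
obs 8: x=0 → posterior Dirichlet(14/3, 13/4, 9/4, 11/3, 19/3)
obs 9: x=1 → posterior Dirichlet(14/3, 17/4, 9/4, 11/3, 19/3)
obs 10: x=0 → posterior Dirichlet(17/3, 17/4, 9/4, 11/3, 19/3)
obs 11: x=0 → posterior Dirichlet(20/3, 17/4, 9/4, 11/3, 19/3)
obs 12: x=3 → posterior Dirichlet(20/3, 17/4, 9/4, 14/3, 19/3)

27/290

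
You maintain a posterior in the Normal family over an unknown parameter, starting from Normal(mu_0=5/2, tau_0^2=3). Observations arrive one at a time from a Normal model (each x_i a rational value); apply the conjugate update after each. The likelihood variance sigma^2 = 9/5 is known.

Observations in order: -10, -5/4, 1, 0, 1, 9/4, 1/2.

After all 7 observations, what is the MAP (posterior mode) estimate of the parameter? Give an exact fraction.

obs 1: x=-10 → posterior Normal(-85/16, 9/8)
obs 2: x=-5/4 → posterior Normal(-15/4, 9/13)
obs 3: x=1 → posterior Normal(-175/72, 1/2)
obs 4: x=0 → posterior Normal(-175/92, 9/23)
obs 5: x=1 → posterior Normal(-155/112, 9/28)
obs 6: x=9/4 → posterior Normal(-5/6, 3/11)
obs 7: x=1/2 → posterior Normal(-25/38, 9/38)

-25/38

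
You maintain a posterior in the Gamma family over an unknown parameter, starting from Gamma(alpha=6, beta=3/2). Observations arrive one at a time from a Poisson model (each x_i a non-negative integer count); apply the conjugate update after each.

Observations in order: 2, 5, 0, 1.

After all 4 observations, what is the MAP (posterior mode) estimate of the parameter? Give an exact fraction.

obs 1: x=2 → posterior Gamma(8, 5/2)
obs 2: x=5 → posterior Gamma(13, 7/2)
obs 3: x=0 → posterior Gamma(13, 9/2)
obs 4: x=1 → posterior Gamma(14, 11/2)

26/11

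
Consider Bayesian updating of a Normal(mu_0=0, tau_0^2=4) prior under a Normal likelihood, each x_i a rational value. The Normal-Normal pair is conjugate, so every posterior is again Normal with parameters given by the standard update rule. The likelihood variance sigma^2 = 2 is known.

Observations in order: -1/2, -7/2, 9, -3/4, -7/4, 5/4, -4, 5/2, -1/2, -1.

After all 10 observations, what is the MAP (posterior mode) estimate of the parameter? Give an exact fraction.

1/14

obs 1: x=-1/2 → posterior Normal(-1/3, 4/3)
obs 2: x=-7/2 → posterior Normal(-8/5, 4/5)
obs 3: x=9 → posterior Normal(10/7, 4/7)
obs 4: x=-3/4 → posterior Normal(17/18, 4/9)
obs 5: x=-7/4 → posterior Normal(5/11, 4/11)
obs 6: x=5/4 → posterior Normal(15/26, 4/13)
obs 7: x=-4 → posterior Normal(-1/30, 4/15)
obs 8: x=5/2 → posterior Normal(9/34, 4/17)
obs 9: x=-1/2 → posterior Normal(7/38, 4/19)
obs 10: x=-1 → posterior Normal(1/14, 4/21)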